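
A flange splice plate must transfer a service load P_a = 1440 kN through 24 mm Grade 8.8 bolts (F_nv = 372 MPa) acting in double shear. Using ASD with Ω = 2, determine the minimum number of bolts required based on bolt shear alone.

9 bolts

A_b = π·24²/4 = 452.4 mm².
Per-bolt allowable strength R_n/Ω = 372 × 452.4 × 2 / 1000 / 2 = 168.3 kN.
n ≥ 1440 / 168.3 = 8.557 → use 9 bolts.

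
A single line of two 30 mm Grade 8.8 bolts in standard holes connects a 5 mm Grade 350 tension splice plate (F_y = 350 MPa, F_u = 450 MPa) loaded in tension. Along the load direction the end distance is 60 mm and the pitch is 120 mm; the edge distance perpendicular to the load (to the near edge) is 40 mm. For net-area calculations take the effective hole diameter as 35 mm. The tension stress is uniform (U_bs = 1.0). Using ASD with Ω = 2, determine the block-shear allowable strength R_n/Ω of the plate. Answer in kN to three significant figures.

111 kN

Shear plane L_v = 60 + 1·120 = 180 mm; A_gv = 180 × 5 = 900 mm².
A_nv = (180 − 1.5·35) × 5 = 637.5 mm².
A_nt = (40 − 0.5·35) × 5 = 112.5 mm².
0.6 F_u A_nv = 172.1 kN; 0.6 F_y A_gv = 189 kN → shear rupture governs the shear term.
R_n = 172.1 + 1.0 × 450 × 112.5 / 1000 = 222.8 kN.
Allowable strength R_n/Ω = 222.8 / 2 = 111 kN.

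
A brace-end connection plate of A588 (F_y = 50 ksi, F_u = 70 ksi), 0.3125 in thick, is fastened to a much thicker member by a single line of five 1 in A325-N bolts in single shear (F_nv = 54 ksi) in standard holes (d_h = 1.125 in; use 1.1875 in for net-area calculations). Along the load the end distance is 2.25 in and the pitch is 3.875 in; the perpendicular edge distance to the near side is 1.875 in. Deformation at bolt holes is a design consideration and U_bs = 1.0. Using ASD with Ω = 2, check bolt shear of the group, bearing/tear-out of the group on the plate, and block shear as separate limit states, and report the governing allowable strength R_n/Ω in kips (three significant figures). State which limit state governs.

95.4 kips (block shear governs)

Bolt shear: A_b = π·1²/4 = 0.7854 in²; R_n = 54 × 0.7854 × 5 × 1 = 212.1 kips → 212.1 / 2 = 106 kips.
Bearing: edge l_c = 1.688, r_n = 44.3 kips; interior l_c = 2.75, r_n = 52.5 kips; R_n = 44.3 + 4·52.5 = 254.3 kips → 127 kips.
Block shear: A_gv = 5.547, A_nv = 3.877, A_nt = 0.4004 in²; R_n = min(0.6F_uA_nv, 0.6F_yA_gv) + U_bs·F_u·A_nt = 190.9 kips → 95.4 kips.
Block shear governs: 95.4 kips.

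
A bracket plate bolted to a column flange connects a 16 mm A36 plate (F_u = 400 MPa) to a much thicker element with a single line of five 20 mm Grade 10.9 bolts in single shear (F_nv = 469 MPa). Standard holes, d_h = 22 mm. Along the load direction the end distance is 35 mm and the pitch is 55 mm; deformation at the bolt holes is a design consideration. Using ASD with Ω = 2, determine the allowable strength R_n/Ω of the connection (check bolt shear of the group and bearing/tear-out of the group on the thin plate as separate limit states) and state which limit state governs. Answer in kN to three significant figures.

Bolt shear: A_b = π·20²/4 = 314.2 mm²; R_n = 469 × 314.2 × 5 × 1 / 1000 = 736.7 kN → 736.7 / 2 = 368 kN.
Bearing (1.2 l_c t F_u ≤ 2.4 d t F_u): upper limit = 2.4·20·16·400 / 1000 = 307.2 kN.
  Edge l_c = 35 − 22/2 = 24 → r_n = 184.3 kN; interior l_c = 55 − 22 = 33 → r_n = 253.4 kN.
  R_n,bearing = 1·184.3 + 4·253.4 = 1198 kN → 1198 / 2 = 599 kN.
Bolt shear governs: 368 kN.

368 kN (bolt shear governs)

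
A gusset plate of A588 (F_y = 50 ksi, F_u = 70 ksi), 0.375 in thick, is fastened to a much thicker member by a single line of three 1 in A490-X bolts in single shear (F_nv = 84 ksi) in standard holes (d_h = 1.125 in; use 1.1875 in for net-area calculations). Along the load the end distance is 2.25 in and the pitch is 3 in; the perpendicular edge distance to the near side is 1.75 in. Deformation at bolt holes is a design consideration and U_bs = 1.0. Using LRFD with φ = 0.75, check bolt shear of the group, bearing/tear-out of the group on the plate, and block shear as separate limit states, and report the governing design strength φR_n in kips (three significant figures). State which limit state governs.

Bolt shear: A_b = π·1²/4 = 0.7854 in²; R_n = 84 × 0.7854 × 3 × 1 = 197.9 kips → 0.75 × 197.9 = 148 kips.
Bearing: edge l_c = 1.688, r_n = 53.16 kips; interior l_c = 1.875, r_n = 59.06 kips; R_n = 53.16 + 2·59.06 = 171.3 kips → 128 kips.
Block shear: A_gv = 3.094, A_nv = 1.98, A_nt = 0.4336 in²; R_n = min(0.6F_uA_nv, 0.6F_yA_gv) + U_bs·F_u·A_nt = 113.5 kips → 85.1 kips.
Block shear governs: 85.1 kips.

85.1 kips (block shear governs)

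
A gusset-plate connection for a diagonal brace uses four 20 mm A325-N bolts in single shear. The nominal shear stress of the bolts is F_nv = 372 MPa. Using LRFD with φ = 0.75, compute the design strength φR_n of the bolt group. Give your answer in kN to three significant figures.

A_b = π × 20² / 4 = 314.2 mm².
R_n = F_nv · A_b · n · n_s = 372 × 314.2 × 4 × 1 / 1000 = 467.5 kN.
Design strength φR_n = 0.75 × 467.5 = 351 kN.

351 kN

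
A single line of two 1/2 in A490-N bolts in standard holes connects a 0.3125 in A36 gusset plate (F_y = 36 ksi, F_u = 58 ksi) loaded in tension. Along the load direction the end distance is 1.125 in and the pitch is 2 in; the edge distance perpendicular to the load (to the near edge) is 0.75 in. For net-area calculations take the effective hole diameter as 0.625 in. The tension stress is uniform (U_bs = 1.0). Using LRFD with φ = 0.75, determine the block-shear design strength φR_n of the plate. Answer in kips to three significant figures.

21.8 kips

Shear plane L_v = 1.125 + 1·2 = 3.125 in; A_gv = 3.125 × 0.3125 = 0.9766 in².
A_nv = (3.125 − 1.5·0.625) × 0.3125 = 0.6836 in².
A_nt = (0.75 − 0.5·0.625) × 0.3125 = 0.1367 in².
0.6 F_u A_nv = 23.79 kips; 0.6 F_y A_gv = 21.09 kips → shear yielding governs the shear term.
R_n = 21.09 + 1.0 × 58 × 0.1367 = 29.02 kips.
Design strength φR_n = 0.75 × 29.02 = 21.8 kips.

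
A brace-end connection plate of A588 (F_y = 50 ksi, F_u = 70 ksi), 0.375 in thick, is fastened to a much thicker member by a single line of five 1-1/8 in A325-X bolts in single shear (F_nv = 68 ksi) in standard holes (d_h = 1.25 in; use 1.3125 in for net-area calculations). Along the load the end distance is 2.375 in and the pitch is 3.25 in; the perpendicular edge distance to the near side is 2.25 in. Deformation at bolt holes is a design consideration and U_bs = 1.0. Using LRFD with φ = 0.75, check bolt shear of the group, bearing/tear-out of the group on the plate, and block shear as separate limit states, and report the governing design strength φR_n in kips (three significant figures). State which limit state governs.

143 kips (block shear governs)

Bolt shear: A_b = π·1.125²/4 = 0.994 in²; R_n = 68 × 0.994 × 5 × 1 = 338 kips → 0.75 × 338 = 253 kips.
Bearing: edge l_c = 1.75, r_n = 55.13 kips; interior l_c = 2, r_n = 63 kips; R_n = 55.13 + 4·63 = 307.1 kips → 230 kips.
Block shear: A_gv = 5.766, A_nv = 3.551, A_nt = 0.5977 in²; R_n = min(0.6F_uA_nv, 0.6F_yA_gv) + U_bs·F_u·A_nt = 191 kips → 143 kips.
Block shear governs: 143 kips.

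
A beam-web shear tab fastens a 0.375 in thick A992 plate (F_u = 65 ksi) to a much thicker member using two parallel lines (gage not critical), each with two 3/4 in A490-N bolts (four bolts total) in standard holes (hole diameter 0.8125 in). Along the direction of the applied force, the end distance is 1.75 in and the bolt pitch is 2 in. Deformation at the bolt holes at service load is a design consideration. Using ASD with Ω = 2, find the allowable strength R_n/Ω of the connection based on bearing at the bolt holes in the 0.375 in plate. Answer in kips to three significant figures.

74 kips

Per bolt r_n = 1.2 l_c t F_u ≤ 2.4 d t F_u; upper limit = 2.4 × 0.75 × 0.375 × 65 = 43.87 kips.
Edge bolt: l_c = 1.75 − 0.8125/2 = 1.344 in → 1.2 × 1.344 × 0.375 × 65 = 39.3 → r_n = 39.3 kips.
Interior bolts: l_c = 2 − 0.8125 = 1.188 in → 1.2 × 1.188 × 0.375 × 65 = 34.73 → r_n = 34.73 kips.
R_n = 2 × 39.3 + 2 × 34.73 = 148.1 kips.
Allowable strength R_n/Ω = 148.1 / 2 = 74 kips.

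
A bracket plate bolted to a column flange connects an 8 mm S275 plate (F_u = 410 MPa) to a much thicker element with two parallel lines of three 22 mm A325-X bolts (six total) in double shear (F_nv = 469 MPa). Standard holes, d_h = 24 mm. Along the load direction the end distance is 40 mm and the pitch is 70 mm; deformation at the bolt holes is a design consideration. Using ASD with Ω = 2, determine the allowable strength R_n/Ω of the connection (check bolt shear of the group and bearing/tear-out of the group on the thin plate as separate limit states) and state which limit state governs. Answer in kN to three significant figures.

457 kN (bearing governs)

Bolt shear: A_b = π·22²/4 = 380.1 mm²; R_n = 469 × 380.1 × 6 × 2 / 1000 = 2139 kN → 2139 / 2 = 1070 kN.
Bearing (1.2 l_c t F_u ≤ 2.4 d t F_u): upper limit = 2.4·22·8·410 / 1000 = 173.2 kN.
  Edge l_c = 40 − 24/2 = 28 → r_n = 110.2 kN; interior l_c = 70 − 24 = 46 → r_n = 173.2 kN.
  R_n,bearing = 2·110.2 + 4·173.2 = 913.2 kN → 913.2 / 2 = 457 kN.
Bearing governs: 457 kN.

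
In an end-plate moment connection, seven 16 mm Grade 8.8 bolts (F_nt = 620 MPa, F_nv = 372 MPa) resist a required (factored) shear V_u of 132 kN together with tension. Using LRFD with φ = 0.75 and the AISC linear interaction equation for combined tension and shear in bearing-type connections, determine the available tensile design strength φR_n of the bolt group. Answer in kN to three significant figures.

A_b = π·16²/4 = 201.1 mm²; f_rv = 132 × 1000 / (7 × 201.1) = 93.79 MPa.
F'_nt = 1.3 F_nt − (F_nt / φF_nv) f_rv = 1.3·620 − (620/(0.75·372))·93.79 = 597.6 MPa, capped at F_nt → F'_nt = 597.6 MPa.
R_n = F'_nt · A_b · n = 597.6 × 201.1 × 7 / 1000 = 841.1 kN.
Design strength φR_n = 0.75 × 841.1 = 631 kN.

631 kN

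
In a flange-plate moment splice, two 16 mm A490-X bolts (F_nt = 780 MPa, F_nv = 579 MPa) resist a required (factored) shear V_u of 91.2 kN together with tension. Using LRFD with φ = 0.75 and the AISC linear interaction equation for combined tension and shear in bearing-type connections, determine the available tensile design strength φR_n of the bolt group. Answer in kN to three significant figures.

183 kN

A_b = π·16²/4 = 201.1 mm²; f_rv = 91.2 × 1000 / (2 × 201.1) = 226.8 MPa.
F'_nt = 1.3 F_nt − (F_nt / φF_nv) f_rv = 1.3·780 − (780/(0.75·579))·226.8 = 606.6 MPa, capped at F_nt → F'_nt = 606.6 MPa.
R_n = F'_nt · A_b · n = 606.6 × 201.1 × 2 / 1000 = 243.9 kN.
Design strength φR_n = 0.75 × 243.9 = 183 kN.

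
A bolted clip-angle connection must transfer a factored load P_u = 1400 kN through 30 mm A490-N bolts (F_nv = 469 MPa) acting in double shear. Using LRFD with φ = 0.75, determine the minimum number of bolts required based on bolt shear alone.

3 bolts

A_b = π·30²/4 = 706.9 mm².
Per-bolt design strength φR_n = 0.75 × 469 × 706.9 × 2 / 1000 = 497.3 kN.
n ≥ 1400 / 497.3 = 2.815 → use 3 bolts.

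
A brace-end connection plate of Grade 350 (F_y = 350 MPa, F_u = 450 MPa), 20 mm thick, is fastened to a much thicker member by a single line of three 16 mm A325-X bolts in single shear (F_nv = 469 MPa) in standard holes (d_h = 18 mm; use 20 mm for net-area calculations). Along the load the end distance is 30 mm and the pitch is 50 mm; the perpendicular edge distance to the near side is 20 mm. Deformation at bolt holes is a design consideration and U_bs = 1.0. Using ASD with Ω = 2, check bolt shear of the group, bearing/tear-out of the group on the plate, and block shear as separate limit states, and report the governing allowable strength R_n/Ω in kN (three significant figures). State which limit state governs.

141 kN (bolt shear governs)

Bolt shear: A_b = π·16²/4 = 201.1 mm²; R_n = 469 × 201.1 × 3 × 1 / 1000 = 282.9 kN → 282.9 / 2 = 141 kN.
Bearing: edge l_c = 21, r_n = 226.8 kN; interior l_c = 32, r_n = 345.6 kN; R_n = 226.8 + 2·345.6 = 918 kN → 459 kN.
Block shear: A_gv = 2600, A_nv = 1600, A_nt = 200 mm²; R_n = min(0.6F_uA_nv, 0.6F_yA_gv) + U_bs·F_u·A_nt = 522 kN → 261 kN.
Bolt shear governs: 141 kN.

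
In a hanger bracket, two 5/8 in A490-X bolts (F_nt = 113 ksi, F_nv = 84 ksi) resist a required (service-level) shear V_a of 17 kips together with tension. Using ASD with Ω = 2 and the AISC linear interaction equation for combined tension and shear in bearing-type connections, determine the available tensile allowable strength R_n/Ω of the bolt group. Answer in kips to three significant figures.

22.2 kips

A_b = π·0.625²/4 = 0.3068 in²; f_rv = 17 / (2 × 0.3068) = 27.71 ksi.
F'_nt = 1.3 F_nt − (Ω F_nt / F_nv) f_rv = 1.3·113 − (2·113/84)·27.71 = 72.36 ksi, capped at F_nt → F'_nt = 72.36 ksi.
R_n = F'_nt · A_b · n = 72.36 × 0.3068 × 2 = 44.4 kips.
Allowable strength R_n/Ω = 44.4 / 2 = 22.2 kips.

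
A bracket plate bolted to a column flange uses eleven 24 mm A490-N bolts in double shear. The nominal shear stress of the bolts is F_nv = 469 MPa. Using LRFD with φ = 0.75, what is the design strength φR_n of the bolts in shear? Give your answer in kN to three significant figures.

3500 kN

A_b = π × 24² / 4 = 452.4 mm².
R_n = F_nv · A_b · n · n_s = 469 × 452.4 × 11 × 2 / 1000 = 4668 kN.
Design strength φR_n = 0.75 × 4668 = 3500 kN.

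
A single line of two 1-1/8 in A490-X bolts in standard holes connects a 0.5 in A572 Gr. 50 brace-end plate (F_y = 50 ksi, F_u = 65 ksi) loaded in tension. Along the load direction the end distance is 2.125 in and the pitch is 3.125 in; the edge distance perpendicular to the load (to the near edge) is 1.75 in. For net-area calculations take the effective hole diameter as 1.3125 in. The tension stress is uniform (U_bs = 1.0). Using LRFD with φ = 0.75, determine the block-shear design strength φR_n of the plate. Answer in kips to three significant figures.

74.6 kips

Shear plane L_v = 2.125 + 1·3.125 = 5.25 in; A_gv = 5.25 × 0.5 = 2.625 in².
A_nv = (5.25 − 1.5·1.3125) × 0.5 = 1.641 in².
A_nt = (1.75 − 0.5·1.3125) × 0.5 = 0.5469 in².
0.6 F_u A_nv = 63.98 kips; 0.6 F_y A_gv = 78.75 kips → shear rupture governs the shear term.
R_n = 63.98 + 1.0 × 65 × 0.5469 = 99.53 kips.
Design strength φR_n = 0.75 × 99.53 = 74.6 kips.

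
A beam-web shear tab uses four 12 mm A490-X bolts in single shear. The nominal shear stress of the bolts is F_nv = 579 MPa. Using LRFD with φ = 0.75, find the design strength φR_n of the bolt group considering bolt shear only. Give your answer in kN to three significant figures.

A_b = π × 12² / 4 = 113.1 mm².
R_n = F_nv · A_b · n · n_s = 579 × 113.1 × 4 × 1 / 1000 = 261.9 kN.
Design strength φR_n = 0.75 × 261.9 = 196 kN.

196 kN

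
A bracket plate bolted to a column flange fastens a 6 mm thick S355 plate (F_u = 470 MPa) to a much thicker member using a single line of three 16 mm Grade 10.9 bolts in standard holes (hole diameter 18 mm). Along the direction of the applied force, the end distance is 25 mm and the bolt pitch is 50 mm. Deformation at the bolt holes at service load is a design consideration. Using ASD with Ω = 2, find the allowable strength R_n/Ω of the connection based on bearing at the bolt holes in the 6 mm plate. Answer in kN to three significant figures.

135 kN

Per bolt r_n = 1.2 l_c t F_u ≤ 2.4 d t F_u; upper limit = 2.4 × 16 × 6 × 470 / 1000 = 108.3 kN.
Edge bolt: l_c = 25 − 18/2 = 16 mm → 1.2 × 16 × 6 × 470 / 1000 = 54.14 → r_n = 54.14 kN.
Interior bolts: l_c = 50 − 18 = 32 mm → 1.2 × 32 × 6 × 470 / 1000 = 108.3 → r_n = 108.3 kN.
R_n = 1 × 54.14 + 2 × 108.3 = 270.7 kN.
Allowable strength R_n/Ω = 270.7 / 2 = 135 kN.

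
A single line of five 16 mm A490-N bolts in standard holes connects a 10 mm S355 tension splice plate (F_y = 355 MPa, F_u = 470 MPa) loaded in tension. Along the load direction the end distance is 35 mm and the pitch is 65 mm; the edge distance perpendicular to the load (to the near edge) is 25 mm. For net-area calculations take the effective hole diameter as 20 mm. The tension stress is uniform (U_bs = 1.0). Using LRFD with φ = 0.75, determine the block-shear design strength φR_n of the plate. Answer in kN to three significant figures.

486 kN

Shear plane L_v = 35 + 4·65 = 295 mm; A_gv = 295 × 10 = 2950 mm².
A_nv = (295 − 4.5·20) × 10 = 2050 mm².
A_nt = (25 − 0.5·20) × 10 = 150 mm².
0.6 F_u A_nv = 578.1 kN; 0.6 F_y A_gv = 628.4 kN → shear rupture governs the shear term.
R_n = 578.1 + 1.0 × 470 × 150 / 1000 = 648.6 kN.
Design strength φR_n = 0.75 × 648.6 = 486 kN.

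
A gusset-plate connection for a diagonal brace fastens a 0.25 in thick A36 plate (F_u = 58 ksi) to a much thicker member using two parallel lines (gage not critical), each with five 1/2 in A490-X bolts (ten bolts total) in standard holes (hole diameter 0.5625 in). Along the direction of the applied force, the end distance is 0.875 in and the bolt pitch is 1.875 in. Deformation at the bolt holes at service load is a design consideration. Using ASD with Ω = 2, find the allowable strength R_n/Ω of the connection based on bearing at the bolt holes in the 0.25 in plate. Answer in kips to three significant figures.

79.9 kips

Per bolt r_n = 1.2 l_c t F_u ≤ 2.4 d t F_u; upper limit = 2.4 × 0.5 × 0.25 × 58 = 17.4 kips.
Edge bolt: l_c = 0.875 − 0.5625/2 = 0.5938 in → 1.2 × 0.5938 × 0.25 × 58 = 10.33 → r_n = 10.33 kips.
Interior bolts: l_c = 1.875 − 0.5625 = 1.312 in → 1.2 × 1.312 × 0.25 × 58 = 22.84 → r_n = 17.4 kips.
R_n = 2 × 10.33 + 8 × 17.4 = 159.9 kips.
Allowable strength R_n/Ω = 159.9 / 2 = 79.9 kips.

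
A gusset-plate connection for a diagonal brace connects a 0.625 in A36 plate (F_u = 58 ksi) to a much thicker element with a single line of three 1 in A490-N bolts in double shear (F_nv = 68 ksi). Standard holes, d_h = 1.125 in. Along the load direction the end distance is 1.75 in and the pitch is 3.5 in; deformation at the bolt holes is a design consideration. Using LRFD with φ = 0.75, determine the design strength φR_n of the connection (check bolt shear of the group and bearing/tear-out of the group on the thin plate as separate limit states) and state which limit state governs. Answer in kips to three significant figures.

169 kips (bearing governs)

Bolt shear: A_b = π·1²/4 = 0.7854 in²; R_n = 68 × 0.7854 × 3 × 2 = 320.4 kips → 0.75 × 320.4 = 240 kips.
Bearing (1.2 l_c t F_u ≤ 2.4 d t F_u): upper limit = 2.4·1·0.625·58 = 87 kips.
  Edge l_c = 1.75 − 1.125/2 = 1.188 → r_n = 51.66 kips; interior l_c = 3.5 − 1.125 = 2.375 → r_n = 87 kips.
  R_n,bearing = 1·51.66 + 2·87 = 225.7 kips → 0.75 × 225.7 = 169 kips.
Bearing governs: 169 kips.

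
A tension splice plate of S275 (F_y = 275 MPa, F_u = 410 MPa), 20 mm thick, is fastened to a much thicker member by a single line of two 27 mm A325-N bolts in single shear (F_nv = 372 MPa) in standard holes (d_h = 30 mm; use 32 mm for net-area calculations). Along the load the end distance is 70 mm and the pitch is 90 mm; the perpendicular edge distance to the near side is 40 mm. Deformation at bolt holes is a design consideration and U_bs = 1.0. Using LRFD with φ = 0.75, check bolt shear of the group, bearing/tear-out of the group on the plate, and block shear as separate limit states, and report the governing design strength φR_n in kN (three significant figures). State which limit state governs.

Bolt shear: A_b = π·27²/4 = 572.6 mm²; R_n = 372 × 572.6 × 2 × 1 / 1000 = 426 kN → 0.75 × 426 = 319 kN.
Bearing: edge l_c = 55, r_n = 531.4 kN; interior l_c = 60, r_n = 531.4 kN; R_n = 531.4 + 1·531.4 = 1063 kN → 797 kN.
Block shear: A_gv = 3200, A_nv = 2240, A_nt = 480 mm²; R_n = min(0.6F_uA_nv, 0.6F_yA_gv) + U_bs·F_u·A_nt = 724.8 kN → 544 kN.
Bolt shear governs: 319 kN.

319 kN (bolt shear governs)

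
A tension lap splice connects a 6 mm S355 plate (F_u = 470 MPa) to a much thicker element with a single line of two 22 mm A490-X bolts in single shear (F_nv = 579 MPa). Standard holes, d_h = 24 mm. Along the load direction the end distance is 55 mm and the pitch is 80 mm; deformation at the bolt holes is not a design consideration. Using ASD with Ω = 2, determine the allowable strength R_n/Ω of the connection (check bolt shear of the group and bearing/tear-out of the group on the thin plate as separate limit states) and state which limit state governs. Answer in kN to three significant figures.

Bolt shear: A_b = π·22²/4 = 380.1 mm²; R_n = 579 × 380.1 × 2 × 1 / 1000 = 440.2 kN → 440.2 / 2 = 220 kN.
Bearing (1.5 l_c t F_u ≤ 3.0 d t F_u): upper limit = 3.0·22·6·470 / 1000 = 186.1 kN.
  Edge l_c = 55 − 24/2 = 43 → r_n = 181.9 kN; interior l_c = 80 − 24 = 56 → r_n = 186.1 kN.
  R_n,bearing = 1·181.9 + 1·186.1 = 368 kN → 368 / 2 = 184 kN.
Bearing governs: 184 kN.

184 kN (bearing governs)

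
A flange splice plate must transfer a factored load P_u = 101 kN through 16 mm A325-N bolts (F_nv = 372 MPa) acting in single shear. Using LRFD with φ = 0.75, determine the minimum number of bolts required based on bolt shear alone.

2 bolts

A_b = π·16²/4 = 201.1 mm².
Per-bolt design strength φR_n = 0.75 × 372 × 201.1 × 1 / 1000 = 56.1 kN.
n ≥ 101 / 56.1 = 1.8 → use 2 bolts.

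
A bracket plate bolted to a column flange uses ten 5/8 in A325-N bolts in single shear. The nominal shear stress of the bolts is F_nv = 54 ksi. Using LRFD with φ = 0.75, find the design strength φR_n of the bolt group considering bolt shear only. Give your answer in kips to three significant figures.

A_b = π × 0.625² / 4 = 0.3068 in².
R_n = F_nv · A_b · n · n_s = 54 × 0.3068 × 10 × 1 = 165.7 kips.
Design strength φR_n = 0.75 × 165.7 = 124 kips.

124 kips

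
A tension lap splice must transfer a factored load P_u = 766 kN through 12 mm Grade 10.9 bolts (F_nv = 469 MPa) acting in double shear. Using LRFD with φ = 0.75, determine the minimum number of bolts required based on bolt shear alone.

A_b = π·12²/4 = 113.1 mm².
Per-bolt design strength φR_n = 0.75 × 469 × 113.1 × 2 / 1000 = 79.56 kN.
n ≥ 766 / 79.56 = 9.627 → use 10 bolts.

10 bolts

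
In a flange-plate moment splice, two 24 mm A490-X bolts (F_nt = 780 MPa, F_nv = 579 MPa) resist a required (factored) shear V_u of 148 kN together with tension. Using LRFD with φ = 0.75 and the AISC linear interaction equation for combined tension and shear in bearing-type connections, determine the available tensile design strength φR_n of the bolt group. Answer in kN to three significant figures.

489 kN

A_b = π·24²/4 = 452.4 mm²; f_rv = 148 × 1000 / (2 × 452.4) = 163.6 MPa.
F'_nt = 1.3 F_nt − (F_nt / φF_nv) f_rv = 1.3·780 − (780/(0.75·579))·163.6 = 720.2 MPa, capped at F_nt → F'_nt = 720.2 MPa.
R_n = F'_nt · A_b · n = 720.2 × 452.4 × 2 / 1000 = 651.6 kN.
Design strength φR_n = 0.75 × 651.6 = 489 kN.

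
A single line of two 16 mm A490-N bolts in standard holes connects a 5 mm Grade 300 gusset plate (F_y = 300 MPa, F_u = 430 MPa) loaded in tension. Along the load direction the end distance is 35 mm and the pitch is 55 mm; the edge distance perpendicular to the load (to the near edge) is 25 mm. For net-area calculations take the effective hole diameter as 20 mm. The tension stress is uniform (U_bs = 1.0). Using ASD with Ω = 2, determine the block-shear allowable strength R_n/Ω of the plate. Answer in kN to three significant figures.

Shear plane L_v = 35 + 1·55 = 90 mm; A_gv = 90 × 5 = 450 mm².
A_nv = (90 − 1.5·20) × 5 = 300 mm².
A_nt = (25 − 0.5·20) × 5 = 75 mm².
0.6 F_u A_nv = 77.4 kN; 0.6 F_y A_gv = 81 kN → shear rupture governs the shear term.
R_n = 77.4 + 1.0 × 430 × 75 / 1000 = 109.7 kN.
Allowable strength R_n/Ω = 109.7 / 2 = 54.8 kN.

54.8 kN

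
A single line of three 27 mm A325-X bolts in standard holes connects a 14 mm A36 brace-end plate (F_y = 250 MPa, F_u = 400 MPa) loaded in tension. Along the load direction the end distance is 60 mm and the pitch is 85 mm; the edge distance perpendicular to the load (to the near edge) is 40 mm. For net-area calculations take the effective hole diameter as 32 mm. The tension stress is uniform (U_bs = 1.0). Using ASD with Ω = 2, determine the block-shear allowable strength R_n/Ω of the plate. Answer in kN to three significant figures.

309 kN

Shear plane L_v = 60 + 2·85 = 230 mm; A_gv = 230 × 14 = 3220 mm².
A_nv = (230 − 2.5·32) × 14 = 2100 mm².
A_nt = (40 − 0.5·32) × 14 = 336 mm².
0.6 F_u A_nv = 504 kN; 0.6 F_y A_gv = 483 kN → shear yielding governs the shear term.
R_n = 483 + 1.0 × 400 × 336 / 1000 = 617.4 kN.
Allowable strength R_n/Ω = 617.4 / 2 = 309 kN.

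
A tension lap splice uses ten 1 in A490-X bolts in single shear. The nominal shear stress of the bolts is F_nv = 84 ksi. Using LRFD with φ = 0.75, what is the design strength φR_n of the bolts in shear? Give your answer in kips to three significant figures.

495 kips

A_b = π × 1² / 4 = 0.7854 in².
R_n = F_nv · A_b · n · n_s = 84 × 0.7854 × 10 × 1 = 659.7 kips.
Design strength φR_n = 0.75 × 659.7 = 495 kips.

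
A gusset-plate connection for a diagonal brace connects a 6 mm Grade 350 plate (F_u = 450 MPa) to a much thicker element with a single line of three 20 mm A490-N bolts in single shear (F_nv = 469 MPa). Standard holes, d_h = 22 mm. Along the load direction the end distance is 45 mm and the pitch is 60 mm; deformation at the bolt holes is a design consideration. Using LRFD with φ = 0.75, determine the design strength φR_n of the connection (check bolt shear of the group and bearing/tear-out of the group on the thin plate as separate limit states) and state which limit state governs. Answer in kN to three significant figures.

Bolt shear: A_b = π·20²/4 = 314.2 mm²; R_n = 469 × 314.2 × 3 × 1 / 1000 = 442 kN → 0.75 × 442 = 332 kN.
Bearing (1.2 l_c t F_u ≤ 2.4 d t F_u): upper limit = 2.4·20·6·450 / 1000 = 129.6 kN.
  Edge l_c = 45 − 22/2 = 34 → r_n = 110.2 kN; interior l_c = 60 − 22 = 38 → r_n = 123.1 kN.
  R_n,bearing = 1·110.2 + 2·123.1 = 356.4 kN → 0.75 × 356.4 = 267 kN.
Bearing governs: 267 kN.

267 kN (bearing governs)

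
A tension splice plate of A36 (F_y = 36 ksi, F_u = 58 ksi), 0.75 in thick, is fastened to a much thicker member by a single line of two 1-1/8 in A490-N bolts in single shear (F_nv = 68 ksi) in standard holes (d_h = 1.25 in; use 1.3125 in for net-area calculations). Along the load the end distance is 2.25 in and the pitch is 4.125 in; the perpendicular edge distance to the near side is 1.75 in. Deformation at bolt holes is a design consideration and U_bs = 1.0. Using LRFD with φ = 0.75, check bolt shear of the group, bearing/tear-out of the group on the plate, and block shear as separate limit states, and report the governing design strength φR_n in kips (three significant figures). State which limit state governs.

Bolt shear: A_b = π·1.125²/4 = 0.994 in²; R_n = 68 × 0.994 × 2 × 1 = 135.2 kips → 0.75 × 135.2 = 101 kips.
Bearing: edge l_c = 1.625, r_n = 84.82 kips; interior l_c = 2.875, r_n = 117.4 kips; R_n = 84.82 + 1·117.4 = 202.3 kips → 152 kips.
Block shear: A_gv = 4.781, A_nv = 3.305, A_nt = 0.8203 in²; R_n = min(0.6F_uA_nv, 0.6F_yA_gv) + U_bs·F_u·A_nt = 150.9 kips → 113 kips.
Bolt shear governs: 101 kips.

101 kips (bolt shear governs)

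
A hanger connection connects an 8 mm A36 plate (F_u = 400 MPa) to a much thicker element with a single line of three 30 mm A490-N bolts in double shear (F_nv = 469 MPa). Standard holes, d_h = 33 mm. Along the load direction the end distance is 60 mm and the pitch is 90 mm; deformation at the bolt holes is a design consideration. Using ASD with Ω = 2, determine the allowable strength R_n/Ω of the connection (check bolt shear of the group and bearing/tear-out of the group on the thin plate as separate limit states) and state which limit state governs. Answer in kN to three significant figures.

Bolt shear: A_b = π·30²/4 = 706.9 mm²; R_n = 469 × 706.9 × 3 × 2 / 1000 = 1989 kN → 1989 / 2 = 995 kN.
Bearing (1.2 l_c t F_u ≤ 2.4 d t F_u): upper limit = 2.4·30·8·400 / 1000 = 230.4 kN.
  Edge l_c = 60 − 33/2 = 43.5 → r_n = 167 kN; interior l_c = 90 − 33 = 57 → r_n = 218.9 kN.
  R_n,bearing = 1·167 + 2·218.9 = 604.8 kN → 604.8 / 2 = 302 kN.
Bearing governs: 302 kN.

302 kN (bearing governs)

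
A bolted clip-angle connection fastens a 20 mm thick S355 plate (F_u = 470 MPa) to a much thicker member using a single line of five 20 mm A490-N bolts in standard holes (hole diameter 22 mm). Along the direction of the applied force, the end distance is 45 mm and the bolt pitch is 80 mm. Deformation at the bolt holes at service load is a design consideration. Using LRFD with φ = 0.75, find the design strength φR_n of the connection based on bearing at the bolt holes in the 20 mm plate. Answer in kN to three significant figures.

1640 kN

Per bolt r_n = 1.2 l_c t F_u ≤ 2.4 d t F_u; upper limit = 2.4 × 20 × 20 × 470 / 1000 = 451.2 kN.
Edge bolt: l_c = 45 − 22/2 = 34 mm → 1.2 × 34 × 20 × 470 / 1000 = 383.5 → r_n = 383.5 kN.
Interior bolts: l_c = 80 − 22 = 58 mm → 1.2 × 58 × 20 × 470 / 1000 = 654.2 → r_n = 451.2 kN.
R_n = 1 × 383.5 + 4 × 451.2 = 2188 kN.
Design strength φR_n = 0.75 × 2188 = 1640 kN.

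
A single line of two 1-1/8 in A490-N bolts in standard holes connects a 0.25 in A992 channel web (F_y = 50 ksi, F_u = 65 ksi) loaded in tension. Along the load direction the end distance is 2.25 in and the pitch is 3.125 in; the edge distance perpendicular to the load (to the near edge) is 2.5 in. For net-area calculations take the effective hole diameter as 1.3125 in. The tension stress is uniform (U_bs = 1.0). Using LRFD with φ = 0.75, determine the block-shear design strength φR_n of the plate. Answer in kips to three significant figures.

Shear plane L_v = 2.25 + 1·3.125 = 5.375 in; A_gv = 5.375 × 0.25 = 1.344 in².
A_nv = (5.375 − 1.5·1.3125) × 0.25 = 0.8516 in².
A_nt = (2.5 − 0.5·1.3125) × 0.25 = 0.4609 in².
0.6 F_u A_nv = 33.21 kips; 0.6 F_y A_gv = 40.31 kips → shear rupture governs the shear term.
R_n = 33.21 + 1.0 × 65 × 0.4609 = 63.17 kips.
Design strength φR_n = 0.75 × 63.17 = 47.4 kips.

47.4 kips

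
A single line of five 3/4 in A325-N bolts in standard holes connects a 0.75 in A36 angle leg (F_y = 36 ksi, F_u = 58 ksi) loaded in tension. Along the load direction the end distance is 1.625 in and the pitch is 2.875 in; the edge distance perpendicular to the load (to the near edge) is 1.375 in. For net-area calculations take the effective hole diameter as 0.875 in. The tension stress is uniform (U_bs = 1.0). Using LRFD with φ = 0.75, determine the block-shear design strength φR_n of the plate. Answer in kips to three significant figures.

Shear plane L_v = 1.625 + 4·2.875 = 13.12 in; A_gv = 13.12 × 0.75 = 9.844 in².
A_nv = (13.12 − 4.5·0.875) × 0.75 = 6.891 in².
A_nt = (1.375 − 0.5·0.875) × 0.75 = 0.7031 in².
0.6 F_u A_nv = 239.8 kips; 0.6 F_y A_gv = 212.6 kips → shear yielding governs the shear term.
R_n = 212.6 + 1.0 × 58 × 0.7031 = 253.4 kips.
Design strength φR_n = 0.75 × 253.4 = 190 kips.

190 kips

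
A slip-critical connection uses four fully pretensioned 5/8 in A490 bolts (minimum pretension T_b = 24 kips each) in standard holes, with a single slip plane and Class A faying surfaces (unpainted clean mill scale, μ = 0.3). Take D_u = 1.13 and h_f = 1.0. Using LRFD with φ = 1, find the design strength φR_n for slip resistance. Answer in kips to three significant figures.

32.5 kips

R_n = μ · D_u · h_f · T_b · n_s · n_b = 0.3 × 1.13 × 1.0 × 24 × 1 × 4 = 32.54 kips.
Design strength φR_n = 1 × 32.54 = 32.5 kips.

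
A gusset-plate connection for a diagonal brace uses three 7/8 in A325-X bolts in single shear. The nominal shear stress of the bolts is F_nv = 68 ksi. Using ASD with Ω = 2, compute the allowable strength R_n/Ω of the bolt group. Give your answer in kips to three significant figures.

61.3 kips

A_b = π × 0.875² / 4 = 0.6013 in².
R_n = F_nv · A_b · n · n_s = 68 × 0.6013 × 3 × 1 = 122.7 kips.
Allowable strength R_n/Ω = 122.7 / 2 = 61.3 kips.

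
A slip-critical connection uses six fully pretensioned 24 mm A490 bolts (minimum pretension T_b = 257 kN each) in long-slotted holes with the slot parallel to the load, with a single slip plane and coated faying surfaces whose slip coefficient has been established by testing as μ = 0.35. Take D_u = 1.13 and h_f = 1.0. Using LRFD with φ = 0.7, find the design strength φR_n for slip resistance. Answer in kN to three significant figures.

427 kN

R_n = μ · D_u · h_f · T_b · n_s · n_b = 0.35 × 1.13 × 1.0 × 257 × 1 × 6 = 609.9 kN.
Design strength φR_n = 0.7 × 609.9 = 427 kN.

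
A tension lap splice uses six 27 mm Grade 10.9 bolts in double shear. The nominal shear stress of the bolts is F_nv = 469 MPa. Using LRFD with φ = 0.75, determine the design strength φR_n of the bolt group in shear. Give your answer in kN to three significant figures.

A_b = π × 27² / 4 = 572.6 mm².
R_n = F_nv · A_b · n · n_s = 469 × 572.6 × 6 × 2 / 1000 = 3222 kN.
Design strength φR_n = 0.75 × 3222 = 2420 kN.

2420 kN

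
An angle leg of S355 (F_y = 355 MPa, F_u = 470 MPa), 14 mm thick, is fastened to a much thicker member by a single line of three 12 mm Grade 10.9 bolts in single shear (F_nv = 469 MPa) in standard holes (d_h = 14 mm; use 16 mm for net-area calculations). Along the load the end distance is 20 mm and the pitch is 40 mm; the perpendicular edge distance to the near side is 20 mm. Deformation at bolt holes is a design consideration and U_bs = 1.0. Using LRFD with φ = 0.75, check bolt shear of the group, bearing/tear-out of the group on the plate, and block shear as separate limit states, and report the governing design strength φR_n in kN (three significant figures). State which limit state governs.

Bolt shear: A_b = π·12²/4 = 113.1 mm²; R_n = 469 × 113.1 × 3 × 1 / 1000 = 159.1 kN → 0.75 × 159.1 = 119 kN.
Bearing: edge l_c = 13, r_n = 102.6 kN; interior l_c = 26, r_n = 189.5 kN; R_n = 102.6 + 2·189.5 = 481.7 kN → 361 kN.
Block shear: A_gv = 1400, A_nv = 840, A_nt = 168 mm²; R_n = min(0.6F_uA_nv, 0.6F_yA_gv) + U_bs·F_u·A_nt = 315.8 kN → 237 kN.
Bolt shear governs: 119 kN.

119 kN (bolt shear governs)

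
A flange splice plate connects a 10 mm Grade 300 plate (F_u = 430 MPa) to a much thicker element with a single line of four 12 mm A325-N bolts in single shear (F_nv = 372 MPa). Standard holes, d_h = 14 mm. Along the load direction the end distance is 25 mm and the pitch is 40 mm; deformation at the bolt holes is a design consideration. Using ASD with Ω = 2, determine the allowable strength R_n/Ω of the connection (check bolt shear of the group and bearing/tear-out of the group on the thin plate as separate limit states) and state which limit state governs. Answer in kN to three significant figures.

84.1 kN (bolt shear governs)

Bolt shear: A_b = π·12²/4 = 113.1 mm²; R_n = 372 × 113.1 × 4 × 1 / 1000 = 168.3 kN → 168.3 / 2 = 84.1 kN.
Bearing (1.2 l_c t F_u ≤ 2.4 d t F_u): upper limit = 2.4·12·10·430 / 1000 = 123.8 kN.
  Edge l_c = 25 − 14/2 = 18 → r_n = 92.88 kN; interior l_c = 40 − 14 = 26 → r_n = 123.8 kN.
  R_n,bearing = 1·92.88 + 3·123.8 = 464.4 kN → 464.4 / 2 = 232 kN.
Bolt shear governs: 84.1 kN.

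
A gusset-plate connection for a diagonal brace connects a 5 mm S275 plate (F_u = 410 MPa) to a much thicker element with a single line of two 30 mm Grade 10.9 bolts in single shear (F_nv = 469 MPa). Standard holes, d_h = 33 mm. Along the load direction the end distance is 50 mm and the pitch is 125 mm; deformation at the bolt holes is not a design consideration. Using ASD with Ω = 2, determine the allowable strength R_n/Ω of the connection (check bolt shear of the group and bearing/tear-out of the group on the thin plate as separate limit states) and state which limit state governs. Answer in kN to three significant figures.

Bolt shear: A_b = π·30²/4 = 706.9 mm²; R_n = 469 × 706.9 × 2 × 1 / 1000 = 663 kN → 663 / 2 = 332 kN.
Bearing (1.5 l_c t F_u ≤ 3.0 d t F_u): upper limit = 3.0·30·5·410 / 1000 = 184.5 kN.
  Edge l_c = 50 − 33/2 = 33.5 → r_n = 103 kN; interior l_c = 125 − 33 = 92 → r_n = 184.5 kN.
  R_n,bearing = 1·103 + 1·184.5 = 287.5 kN → 287.5 / 2 = 144 kN.
Bearing governs: 144 kN.

144 kN (bearing governs)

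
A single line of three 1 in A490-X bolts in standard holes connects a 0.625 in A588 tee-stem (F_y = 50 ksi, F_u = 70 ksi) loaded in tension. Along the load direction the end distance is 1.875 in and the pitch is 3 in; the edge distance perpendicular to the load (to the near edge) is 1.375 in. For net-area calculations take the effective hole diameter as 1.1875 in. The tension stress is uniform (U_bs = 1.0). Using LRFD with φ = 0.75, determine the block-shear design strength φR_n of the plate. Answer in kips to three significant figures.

Shear plane L_v = 1.875 + 2·3 = 7.875 in; A_gv = 7.875 × 0.625 = 4.922 in².
A_nv = (7.875 − 2.5·1.1875) × 0.625 = 3.066 in².
A_nt = (1.375 − 0.5·1.1875) × 0.625 = 0.4883 in².
0.6 F_u A_nv = 128.8 kips; 0.6 F_y A_gv = 147.7 kips → shear rupture governs the shear term.
R_n = 128.8 + 1.0 × 70 × 0.4883 = 163 kips.
Design strength φR_n = 0.75 × 163 = 122 kips.

122 kips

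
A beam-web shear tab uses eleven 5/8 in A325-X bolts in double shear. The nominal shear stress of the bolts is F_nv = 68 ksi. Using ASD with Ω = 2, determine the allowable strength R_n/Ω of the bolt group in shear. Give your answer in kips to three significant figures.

229 kips

A_b = π × 0.625² / 4 = 0.3068 in².
R_n = F_nv · A_b · n · n_s = 68 × 0.3068 × 11 × 2 = 459 kips.
Allowable strength R_n/Ω = 459 / 2 = 229 kips.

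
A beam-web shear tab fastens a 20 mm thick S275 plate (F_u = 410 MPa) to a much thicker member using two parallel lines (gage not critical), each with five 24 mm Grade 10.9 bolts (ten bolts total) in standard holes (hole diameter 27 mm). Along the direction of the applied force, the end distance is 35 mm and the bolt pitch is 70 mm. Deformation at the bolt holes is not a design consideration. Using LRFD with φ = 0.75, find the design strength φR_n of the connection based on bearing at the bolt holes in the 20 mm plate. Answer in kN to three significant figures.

Per bolt r_n = 1.5 l_c t F_u ≤ 3.0 d t F_u; upper limit = 3.0 × 24 × 20 × 410 / 1000 = 590.4 kN.
Edge bolt: l_c = 35 − 27/2 = 21.5 mm → 1.5 × 21.5 × 20 × 410 / 1000 = 264.4 → r_n = 264.4 kN.
Interior bolts: l_c = 70 − 27 = 43 mm → 1.5 × 43 × 20 × 410 / 1000 = 528.9 → r_n = 528.9 kN.
R_n = 2 × 264.4 + 8 × 528.9 = 4760 kN.
Design strength φR_n = 0.75 × 4760 = 3570 kN.

3570 kN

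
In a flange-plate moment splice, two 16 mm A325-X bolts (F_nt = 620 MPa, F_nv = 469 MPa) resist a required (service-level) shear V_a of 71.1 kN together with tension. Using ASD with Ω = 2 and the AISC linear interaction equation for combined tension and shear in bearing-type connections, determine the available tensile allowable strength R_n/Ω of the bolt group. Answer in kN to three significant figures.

68.1 kN

A_b = π·16²/4 = 201.1 mm²; f_rv = 71.1 × 1000 / (2 × 201.1) = 176.8 MPa.
F'_nt = 1.3 F_nt − (Ω F_nt / F_nv) f_rv = 1.3·620 − (2·620/469)·176.8 = 338.5 MPa, capped at F_nt → F'_nt = 338.5 MPa.
R_n = F'_nt · A_b · n = 338.5 × 201.1 × 2 / 1000 = 136.1 kN.
Allowable strength R_n/Ω = 136.1 / 2 = 68.1 kN.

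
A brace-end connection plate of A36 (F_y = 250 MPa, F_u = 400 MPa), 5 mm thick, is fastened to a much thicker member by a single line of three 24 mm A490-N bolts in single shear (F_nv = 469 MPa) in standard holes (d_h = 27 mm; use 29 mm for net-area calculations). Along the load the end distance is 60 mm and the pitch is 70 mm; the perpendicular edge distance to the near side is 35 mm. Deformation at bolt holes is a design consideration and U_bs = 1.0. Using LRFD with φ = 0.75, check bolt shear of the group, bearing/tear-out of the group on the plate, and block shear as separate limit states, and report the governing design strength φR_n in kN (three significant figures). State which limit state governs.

143 kN (block shear governs)

Bolt shear: A_b = π·24²/4 = 452.4 mm²; R_n = 469 × 452.4 × 3 × 1 / 1000 = 636.5 kN → 0.75 × 636.5 = 477 kN.
Bearing: edge l_c = 46.5, r_n = 111.6 kN; interior l_c = 43, r_n = 103.2 kN; R_n = 111.6 + 2·103.2 = 318 kN → 238 kN.
Block shear: A_gv = 1000, A_nv = 637.5, A_nt = 102.5 mm²; R_n = min(0.6F_uA_nv, 0.6F_yA_gv) + U_bs·F_u·A_nt = 191 kN → 143 kN.
Block shear governs: 143 kN.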